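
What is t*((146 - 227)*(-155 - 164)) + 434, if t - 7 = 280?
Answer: 7416227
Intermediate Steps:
t = 287 (t = 7 + 280 = 287)
t*((146 - 227)*(-155 - 164)) + 434 = 287*((146 - 227)*(-155 - 164)) + 434 = 287*(-81*(-319)) + 434 = 287*25839 + 434 = 7415793 + 434 = 7416227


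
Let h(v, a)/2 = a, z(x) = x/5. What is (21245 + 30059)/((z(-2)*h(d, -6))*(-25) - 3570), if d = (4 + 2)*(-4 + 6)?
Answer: -25652/1845 ≈ -13.904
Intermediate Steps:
d = 12 (d = 6*2 = 12)
z(x) = x/5 (z(x) = x*(1/5) = x/5)
h(v, a) = 2*a
(21245 + 30059)/((z(-2)*h(d, -6))*(-25) - 3570) = (21245 + 30059)/((((1/5)*(-2))*(2*(-6)))*(-25) - 3570) = 51304/(-2/5*(-12)*(-25) - 3570) = 51304/((24/5)*(-25) - 3570) = 51304/(-120 - 3570) = 51304/(-3690) = 51304*(-1/3690) = -25652/1845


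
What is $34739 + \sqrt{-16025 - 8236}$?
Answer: $34739 + i \sqrt{24261} \approx 34739.0 + 155.76 i$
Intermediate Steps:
$34739 + \sqrt{-16025 - 8236} = 34739 + \sqrt{-24261} = 34739 + i \sqrt{24261}$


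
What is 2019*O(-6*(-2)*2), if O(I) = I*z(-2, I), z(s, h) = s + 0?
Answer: -96912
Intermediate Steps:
z(s, h) = s
O(I) = -2*I (O(I) = I*(-2) = -2*I)
2019*O(-6*(-2)*2) = 2019*(-(-2)*(6*(-2))*2) = 2019*(-(-2)*(-12*2)) = 2019*(-(-2)*(-24)) = 2019*(-2*24) = 2019*(-48) = -96912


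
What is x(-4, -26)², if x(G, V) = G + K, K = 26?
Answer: 484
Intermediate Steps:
x(G, V) = 26 + G (x(G, V) = G + 26 = 26 + G)
x(-4, -26)² = (26 - 4)² = 22² = 484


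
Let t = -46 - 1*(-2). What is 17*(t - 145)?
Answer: -3213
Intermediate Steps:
t = -44 (t = -46 + 2 = -44)
17*(t - 145) = 17*(-44 - 145) = 17*(-189) = -3213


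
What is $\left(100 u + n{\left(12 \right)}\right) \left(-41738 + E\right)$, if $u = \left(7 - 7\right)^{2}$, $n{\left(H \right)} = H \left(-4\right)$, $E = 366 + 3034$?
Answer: $1840224$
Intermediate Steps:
$E = 3400$
$n{\left(H \right)} = - 4 H$
$u = 0$ ($u = 0^{2} = 0$)
$\left(100 u + n{\left(12 \right)}\right) \left(-41738 + E\right) = \left(100 \cdot 0 - 48\right) \left(-41738 + 3400\right) = \left(0 - 48\right) \left(-38338\right) = \left(-48\right) \left(-38338\right) = 1840224$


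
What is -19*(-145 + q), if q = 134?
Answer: 209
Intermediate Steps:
-19*(-145 + q) = -19*(-145 + 134) = -19*(-11) = 209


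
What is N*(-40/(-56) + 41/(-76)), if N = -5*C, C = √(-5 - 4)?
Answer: -1395*I/532 ≈ -2.6222*I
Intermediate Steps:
C = 3*I (C = √(-9) = 3*I ≈ 3.0*I)
N = -15*I ≈ -15.0*I
N*(-40/(-56) + 41/(-76)) = (-15*I)*(-40/(-56) + 41/(-76)) = (-15*I)*(-40*(-1/56) + 41*(-1/76)) = (-15*I)*(5/7 - 41/76) = -15*I*(93/532) = -1395*I/532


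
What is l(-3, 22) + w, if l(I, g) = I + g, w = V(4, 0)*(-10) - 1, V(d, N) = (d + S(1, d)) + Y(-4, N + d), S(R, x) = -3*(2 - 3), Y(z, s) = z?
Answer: -12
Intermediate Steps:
S(R, x) = 3 (S(R, x) = -3*(-1) = 3)
V(d, N) = -1 + d (V(d, N) = (d + 3) - 4 = (3 + d) - 4 = -1 + d)
w = -31 (w = (-1 + 4)*(-10) - 1 = 3*(-10) - 1 = -30 - 1 = -31)
l(-3, 22) + w = (-3 + 22) - 31 = 19 - 31 = -12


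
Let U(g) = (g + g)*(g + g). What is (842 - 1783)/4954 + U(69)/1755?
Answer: 10299169/966030 ≈ 10.661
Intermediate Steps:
U(g) = 4*g² (U(g) = (2*g)*(2*g) = 4*g²)
(842 - 1783)/4954 + U(69)/1755 = (842 - 1783)/4954 + (4*69²)/1755 = -941*1/4954 + (4*4761)*(1/1755) = -941/4954 + 19044*(1/1755) = -941/4954 + 2116/195 = 10299169/966030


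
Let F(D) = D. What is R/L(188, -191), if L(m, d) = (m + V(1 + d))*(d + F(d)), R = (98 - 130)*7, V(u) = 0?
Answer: 28/8977 ≈ 0.0031191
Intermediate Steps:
R = -224 (R = -32*7 = -224)
L(m, d) = 2*d*m (L(m, d) = (m + 0)*(d + d) = m*(2*d) = 2*d*m)
R/L(188, -191) = -224/(2*(-191)*188) = -224/(-71816) = -224*(-1/71816) = 28/8977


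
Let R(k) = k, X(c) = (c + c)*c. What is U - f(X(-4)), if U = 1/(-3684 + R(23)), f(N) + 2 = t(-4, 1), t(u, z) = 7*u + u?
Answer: 124473/3661 ≈ 34.000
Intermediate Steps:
t(u, z) = 8*u
X(c) = 2*c² (X(c) = (2*c)*c = 2*c²)
f(N) = -34 (f(N) = -2 + 8*(-4) = -2 - 32 = -34)
U = -1/3661 (U = 1/(-3684 + 23) = 1/(-3661) = -1/3661 ≈ -0.00027315)
U - f(X(-4)) = -1/3661 - 1*(-34) = -1/3661 + 34 = 124473/3661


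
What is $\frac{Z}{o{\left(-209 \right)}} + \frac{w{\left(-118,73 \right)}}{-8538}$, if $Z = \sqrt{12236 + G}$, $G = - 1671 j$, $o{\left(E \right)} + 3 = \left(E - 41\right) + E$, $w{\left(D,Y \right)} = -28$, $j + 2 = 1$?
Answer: $\frac{14}{4269} - \frac{\sqrt{13907}}{462} \approx -0.25198$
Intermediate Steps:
$j = -1$ ($j = -2 + 1 = -1$)
$o{\left(E \right)} = -44 + 2 E$ ($o{\left(E \right)} = -3 + \left(\left(E - 41\right) + E\right) = -3 + \left(\left(-41 + E\right) + E\right) = -3 + \left(-41 + 2 E\right) = -44 + 2 E$)
$G = 1671$ ($G = \left(-1671\right) \left(-1\right) = 1671$)
$Z = \sqrt{13907}$ ($Z = \sqrt{12236 + 1671} = \sqrt{13907} \approx 117.93$)
$\frac{Z}{o{\left(-209 \right)}} + \frac{w{\left(-118,73 \right)}}{-8538} = \frac{\sqrt{13907}}{-44 + 2 \left(-209\right)} - \frac{28}{-8538} = \frac{\sqrt{13907}}{-44 - 418} - - \frac{14}{4269} = \frac{\sqrt{13907}}{-462} + \frac{14}{4269} = \sqrt{13907} \left(- \frac{1}{462}\right) + \frac{14}{4269} = - \frac{\sqrt{13907}}{462} + \frac{14}{4269} = \frac{14}{4269} - \frac{\sqrt{13907}}{462}$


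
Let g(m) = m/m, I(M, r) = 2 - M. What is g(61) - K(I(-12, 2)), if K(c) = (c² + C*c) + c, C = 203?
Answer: -3051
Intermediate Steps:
g(m) = 1
K(c) = c² + 204*c (K(c) = (c² + 203*c) + c = c² + 204*c)
g(61) - K(I(-12, 2)) = 1 - (2 - 1*(-12))*(204 + (2 - 1*(-12))) = 1 - (2 + 12)*(204 + (2 + 12)) = 1 - 14*(204 + 14) = 1 - 14*218 = 1 - 1*3052 = 1 - 3052 = -3051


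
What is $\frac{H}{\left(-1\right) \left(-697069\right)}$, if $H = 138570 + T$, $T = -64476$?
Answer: $\frac{74094}{697069} \approx 0.10629$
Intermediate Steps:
$H = 74094$ ($H = 138570 - 64476 = 74094$)
$\frac{H}{\left(-1\right) \left(-697069\right)} = \frac{74094}{\left(-1\right) \left(-697069\right)} = \frac{74094}{697069}$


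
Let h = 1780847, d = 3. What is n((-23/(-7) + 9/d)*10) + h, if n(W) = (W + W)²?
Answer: 88035903/49 ≈ 1.7967e+6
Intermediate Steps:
n(W) = 4*W² (n(W) = (2*W)² = 4*W²)
n((-23/(-7) + 9/d)*10) + h = 4*((-23/(-7) + 9/3)*10)² + 1780847 = 4*((-23*(-⅐) + 9*(⅓))*10)² + 1780847 = 4*((23/7 + 3)*10)² + 1780847 = 4*((44/7)*10)² + 1780847 = 4*(440/7)² + 1780847 = 4*(193600/49) + 1780847 = 774400/49 + 1780847 = 88035903/49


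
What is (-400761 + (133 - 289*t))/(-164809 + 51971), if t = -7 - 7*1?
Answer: 198291/56419 ≈ 3.5146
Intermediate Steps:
t = -14 (t = -7 - 7 = -14)
(-400761 + (133 - 289*t))/(-164809 + 51971) = (-400761 + (133 - 289*(-14)))/(-164809 + 51971) = (-400761 + (133 + 4046))/(-112838) = (-400761 + 4179)*(-1/112838) = -396582*(-1/112838) = 198291/56419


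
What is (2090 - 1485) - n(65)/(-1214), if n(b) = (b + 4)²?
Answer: 739231/1214 ≈ 608.92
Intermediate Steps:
n(b) = (4 + b)²
(2090 - 1485) - n(65)/(-1214) = (2090 - 1485) - (4 + 65)²/(-1214) = 605 - 69²*(-1)/1214 = 605 - 4761*(-1)/1214 = 605 - 1*(-4761/1214) = 605 + 4761/1214 = 739231/1214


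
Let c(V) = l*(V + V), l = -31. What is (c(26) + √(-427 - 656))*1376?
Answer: -2218112 + 26144*I*√3 ≈ -2.2181e+6 + 45283.0*I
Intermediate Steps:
c(V) = -62*V (c(V) = -31*(V + V) = -62*V)
(c(26) + √(-427 - 656))*1376 = (-62*26 + √(-427 - 656))*1376 = (-1612 + √(-1083))*1376 = (-1612 + 19*I*√3)*1376 = -2218112 + 26144*I*√3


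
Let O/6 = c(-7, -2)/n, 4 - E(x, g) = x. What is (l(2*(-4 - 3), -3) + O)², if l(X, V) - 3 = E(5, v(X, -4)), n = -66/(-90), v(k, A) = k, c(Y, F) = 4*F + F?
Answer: 770884/121 ≈ 6370.9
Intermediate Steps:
c(Y, F) = 5*F
n = 11/15 (n = -66*(-1/90) = 11/15 ≈ 0.73333)
E(x, g) = 4 - x
l(X, V) = 2 (l(X, V) = 3 + (4 - 1*5) = 3 + (4 - 5) = 3 - 1 = 2)
O = -900/11 (O = 6*((5*(-2))/(11/15)) = 6*(-10*15/11) = 6*(-150/11) = -900/11 ≈ -81.818)
(l(2*(-4 - 3), -3) + O)² = (2 - 900/11)² = (-878/11)² = 770884/121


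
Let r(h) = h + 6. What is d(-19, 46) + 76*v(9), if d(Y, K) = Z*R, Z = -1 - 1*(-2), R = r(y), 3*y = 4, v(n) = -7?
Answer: -1574/3 ≈ -524.67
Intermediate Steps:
y = 4/3 (y = (⅓)*4 = 4/3 ≈ 1.3333)
r(h) = 6 + h
R = 22/3 (R = 6 + 4/3 = 22/3 ≈ 7.3333)
Z = 1 (Z = -1 + 2 = 1)
d(Y, K) = 22/3 (d(Y, K) = 1*(22/3) = 22/3)
d(-19, 46) + 76*v(9) = 22/3 + 76*(-7) = 22/3 - 532 = -1574/3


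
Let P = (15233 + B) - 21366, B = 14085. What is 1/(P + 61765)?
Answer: 1/69717 ≈ 1.4344e-5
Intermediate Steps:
P = 7952 (P = (15233 + 14085) - 21366 = 29318 - 21366 = 7952)
1/(P + 61765) = 1/(7952 + 61765) = 1/69717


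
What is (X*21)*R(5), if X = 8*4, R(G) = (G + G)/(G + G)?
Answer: 672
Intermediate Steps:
R(G) = 1 (R(G) = (2*G)/((2*G)) = (2*G)*(1/(2*G)) = 1)
X = 32
(X*21)*R(5) = (32*21)*1 = 672*1 = 672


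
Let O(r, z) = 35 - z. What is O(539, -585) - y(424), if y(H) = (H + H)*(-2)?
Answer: 2316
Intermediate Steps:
y(H) = -4*H (y(H) = (2*H)*(-2) = -4*H)
O(539, -585) - y(424) = (35 - 1*(-585)) - (-4)*424 = (35 + 585) - 1*(-1696) = 620 + 1696 = 2316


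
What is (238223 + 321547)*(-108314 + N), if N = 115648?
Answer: 4105353180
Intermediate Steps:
(238223 + 321547)*(-108314 + N) = (238223 + 321547)*(-108314 + 115648) = 559770*7334 = 4105353180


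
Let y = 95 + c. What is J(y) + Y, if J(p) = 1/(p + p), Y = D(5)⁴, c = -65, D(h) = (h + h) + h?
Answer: 3037501/60 ≈ 50625.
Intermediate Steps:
D(h) = 3*h (D(h) = 2*h + h = 3*h)
Y = 50625 (Y = (3*5)⁴ = 15⁴ = 50625)
y = 30 (y = 95 - 65 = 30)
J(p) = 1/(2*p)
J(y) + Y = (½)/30 + 50625 = (½)*(1/30) + 50625 = 1/60 + 50625 = 3037501/60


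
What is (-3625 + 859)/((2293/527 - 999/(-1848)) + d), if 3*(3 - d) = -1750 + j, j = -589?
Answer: -2693796336/766999873 ≈ -3.5121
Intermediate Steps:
d = 2348/3 (d = 3 - (-1750 - 589)/3 = 3 - 1/3*(-2339) = 3 + 2339/3 = 2348/3 ≈ 782.67)
(-3625 + 859)/((2293/527 - 999/(-1848)) + d) = (-3625 + 859)/((2293/527 - 999/(-1848)) + 2348/3) = -2766/((2293*(1/527) - 999*(-1/1848)) + 2348/3) = -2766/((2293/527 + 333/616) + 2348/3) = -2766/(1587979/324632 + 2348/3) = -2766/766999873/973896 = -2766*973896/766999873 = -2693796336/766999873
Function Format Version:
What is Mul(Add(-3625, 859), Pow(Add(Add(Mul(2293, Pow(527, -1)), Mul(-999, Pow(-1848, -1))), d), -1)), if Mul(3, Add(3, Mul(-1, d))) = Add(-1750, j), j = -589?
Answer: Rational(-2693796336, 766999873) ≈ -3.5121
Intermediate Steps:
d = Rational(2348, 3) (d = Add(3, Mul(Rational(-1, 3), Add(-1750, -589))) = Add(3, Mul(Rational(-1, 3), -2339)) = Add(3, Rational(2339, 3)) = Rational(2348, 3) ≈ 782.67)
Mul(Add(-3625, 859), Pow(Add(Add(Mul(2293, Pow(527, -1)), Mul(-999, Pow(-1848, -1))), d), -1)) = Mul(Add(-3625, 859), Pow(Add(Add(Mul(2293, Pow(527, -1)), Mul(-999, Pow(-1848, -1))), Rational(2348, 3)), -1)) = Mul(-2766, Pow(Add(Add(Mul(2293, Rational(1, 527)), Mul(-999, Rational(-1, 1848))), Rational(2348, 3)), -1)) = Mul(-2766, Pow(Add(Add(Rational(2293, 527), Rational(333, 616)), Rational(2348, 3)), -1)) = Mul(-2766, Pow(Add(Rational(1587979, 324632), Rational(2348, 3)), -1)) = Mul(-2766, Pow(Rational(766999873, 973896), -1)) = Mul(-2766, Rational(973896, 766999873)) = Rational(-2693796336, 766999873)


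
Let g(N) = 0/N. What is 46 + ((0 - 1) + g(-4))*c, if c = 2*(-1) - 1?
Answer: 49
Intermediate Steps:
g(N) = 0
c = -3 (c = -2 - 1 = -3)
46 + ((0 - 1) + g(-4))*c = 46 + ((0 - 1) + 0)*(-3) = 46 + (-1 + 0)*(-3) = 46 - 1*(-3) = 46 + 3 = 49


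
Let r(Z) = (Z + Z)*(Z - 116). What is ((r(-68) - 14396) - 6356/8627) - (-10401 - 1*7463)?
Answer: 245794128/8627 ≈ 28491.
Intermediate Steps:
r(Z) = 2*Z*(-116 + Z) (r(Z) = (2*Z)*(-116 + Z) = 2*Z*(-116 + Z))
((r(-68) - 14396) - 6356/8627) - (-10401 - 1*7463) = ((2*(-68)*(-116 - 68) - 14396) - 6356/8627) - (-10401 - 1*7463) = ((2*(-68)*(-184) - 14396) - 6356*1/8627) - (-10401 - 7463) = ((25024 - 14396) - 6356/8627) - 1*(-17864) = (10628 - 6356/8627) + 17864 = 91681400/8627 + 17864 = 245794128/8627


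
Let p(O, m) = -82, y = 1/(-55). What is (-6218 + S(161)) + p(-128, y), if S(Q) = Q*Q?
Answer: 19621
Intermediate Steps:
y = -1/55 ≈ -0.018182
S(Q) = Q**2
(-6218 + S(161)) + p(-128, y) = (-6218 + 161**2) - 82 = (-6218 + 25921) - 82 = 19703 - 82 = 19621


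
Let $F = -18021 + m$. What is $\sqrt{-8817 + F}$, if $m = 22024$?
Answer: $i \sqrt{4814} \approx 69.383 i$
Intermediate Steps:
$F = 4003$ ($F = -18021 + 22024 = 4003$)
$\sqrt{-8817 + F} = \sqrt{-8817 + 4003} = \sqrt{-4814} = i \sqrt{4814}$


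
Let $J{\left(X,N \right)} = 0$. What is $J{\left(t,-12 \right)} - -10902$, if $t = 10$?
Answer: $10902$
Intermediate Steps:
$J{\left(t,-12 \right)} - -10902 = 0 - -10902 = 0 + 10902 = 10902$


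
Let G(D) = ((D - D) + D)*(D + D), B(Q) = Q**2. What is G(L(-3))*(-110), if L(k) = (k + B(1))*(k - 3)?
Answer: -31680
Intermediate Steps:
L(k) = (1 + k)*(-3 + k) (L(k) = (k + 1**2)*(k - 3) = (k + 1)*(-3 + k) = (1 + k)*(-3 + k))
G(D) = 2*D**2 (G(D) = (0 + D)*(2*D) = D*(2*D) = 2*D**2)
G(L(-3))*(-110) = (2*(-3 + (-3)**2 - 2*(-3))**2)*(-110) = (2*(-3 + 9 + 6)**2)*(-110) = (2*12**2)*(-110) = (2*144)*(-110) = 288*(-110) = -31680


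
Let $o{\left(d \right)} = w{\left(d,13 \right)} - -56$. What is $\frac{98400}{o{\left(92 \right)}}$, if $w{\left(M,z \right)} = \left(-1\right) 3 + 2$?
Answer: $\frac{19680}{11} \approx 1789.1$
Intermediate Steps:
$w{\left(M,z \right)} = -1$ ($w{\left(M,z \right)} = -3 + 2 = -1$)
$o{\left(d \right)} = 55$ ($o{\left(d \right)} = -1 - -56 = -1 + 56 = 55$)
$\frac{98400}{o{\left(92 \right)}} = \frac{98400}{55} = 98400 \cdot \frac{1}{55} = \frac{19680}{11}$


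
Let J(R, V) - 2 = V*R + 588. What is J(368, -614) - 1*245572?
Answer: -470934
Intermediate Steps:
J(R, V) = 590 + R*V (J(R, V) = 2 + (V*R + 588) = 2 + (R*V + 588) = 2 + (588 + R*V) = 590 + R*V)
J(368, -614) - 1*245572 = (590 + 368*(-614)) - 1*245572 = (590 - 225952) - 245572 = -225362 - 245572 = -470934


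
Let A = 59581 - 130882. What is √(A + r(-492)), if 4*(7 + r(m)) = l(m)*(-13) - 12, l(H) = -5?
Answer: I*√285179/2 ≈ 267.01*I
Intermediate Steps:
r(m) = 25/4 (r(m) = -7 + (-5*(-13) - 12)/4 = -7 + (65 - 12)/4 = -7 + (¼)*53 = -7 + 53/4 = 25/4)
A = -71301
√(A + r(-492)) = √(-71301 + 25/4) = √(-285179/4) = I*√285179/2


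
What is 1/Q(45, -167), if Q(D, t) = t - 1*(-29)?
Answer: -1/138 ≈ -0.0072464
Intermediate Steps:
Q(D, t) = 29 + t (Q(D, t) = t + 29 = 29 + t)
1/Q(45, -167) = 1/(29 - 167) = 1/(-138) = -1/138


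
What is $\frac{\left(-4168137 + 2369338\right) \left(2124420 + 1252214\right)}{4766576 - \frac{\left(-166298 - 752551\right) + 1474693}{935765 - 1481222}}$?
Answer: $- \frac{1656521780468831331}{1299981400538} \approx -1.2743 \cdot 10^{6}$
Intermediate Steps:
$\frac{\left(-4168137 + 2369338\right) \left(2124420 + 1252214\right)}{4766576 - \frac{\left(-166298 - 752551\right) + 1474693}{935765 - 1481222}} = \frac{\left(-1798799\right) 3376634}{4766576 - \frac{\left(-166298 - 752551\right) + 1474693}{-545457}} = - \frac{6073885862566}{4766576 - \left(-918849 + 1474693\right) \left(- \frac{1}{545457}\right)} = - \frac{6073885862566}{4766576 - 555844 \left(- \frac{1}{545457}\right)} = - \frac{6073885862566}{4766576 - - \frac{555844}{545457}} = - \frac{6073885862566}{4766576 + \frac{555844}{545457}} = - \frac{6073885862566}{\frac{2599962801076}{545457}} = \left(-6073885862566\right) \frac{545457}{2599962801076} = - \frac{1656521780468831331}{1299981400538}$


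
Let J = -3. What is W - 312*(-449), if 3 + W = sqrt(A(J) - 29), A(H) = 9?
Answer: 140085 + 2*I*sqrt(5) ≈ 1.4009e+5 + 4.4721*I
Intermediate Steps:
W = -3 + 2*I*sqrt(5) (W = -3 + sqrt(9 - 29) = -3 + sqrt(-20) = -3 + 2*I*sqrt(5) ≈ -3.0 + 4.4721*I)
W - 312*(-449) = (-3 + 2*I*sqrt(5)) - 312*(-449) = (-3 + 2*I*sqrt(5)) + 140088 = 140085 + 2*I*sqrt(5)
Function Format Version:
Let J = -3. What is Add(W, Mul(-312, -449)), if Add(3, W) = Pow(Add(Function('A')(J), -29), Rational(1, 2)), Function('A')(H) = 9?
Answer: Add(140085, Mul(2, I, Pow(5, Rational(1, 2)))) ≈ Add(1.4009e+5, Mul(4.4721, I))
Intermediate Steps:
W = Add(-3, Mul(2, I, Pow(5, Rational(1, 2)))) (W = Add(-3, Pow(Add(9, -29), Rational(1, 2))) = Add(-3, Pow(-20, Rational(1, 2))) = Add(-3, Mul(2, I, Pow(5, Rational(1, 2)))) ≈ Add(-3.0000, Mul(4.4721, I)))
Add(W, Mul(-312, -449)) = Add(Add(-3, Mul(2, I, Pow(5, Rational(1, 2)))), Mul(-312, -449)) = Add(Add(-3, Mul(2, I, Pow(5, Rational(1, 2)))), 140088) = Add(140085, Mul(2, I, Pow(5, Rational(1, 2))))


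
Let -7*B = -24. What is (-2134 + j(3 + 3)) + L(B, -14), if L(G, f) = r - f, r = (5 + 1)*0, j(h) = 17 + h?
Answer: -2097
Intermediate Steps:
B = 24/7 (B = -1/7*(-24) = 24/7 ≈ 3.4286)
r = 0 (r = 6*0 = 0)
L(G, f) = -f (L(G, f) = 0 - f = -f)
(-2134 + j(3 + 3)) + L(B, -14) = (-2134 + (17 + (3 + 3))) - 1*(-14) = (-2134 + (17 + 6)) + 14 = (-2134 + 23) + 14 = -2111 + 14 = -2097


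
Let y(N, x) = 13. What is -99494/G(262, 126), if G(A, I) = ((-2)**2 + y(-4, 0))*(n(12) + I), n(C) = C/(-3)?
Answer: -49747/1037 ≈ -47.972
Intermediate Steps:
n(C) = -C/3 (n(C) = C*(-1/3) = -C/3)
G(A, I) = -68 + 17*I (G(A, I) = ((-2)**2 + 13)*(-1/3*12 + I) = (4 + 13)*(-4 + I) = 17*(-4 + I) = -68 + 17*I)
-99494/G(262, 126) = -99494/(-68 + 17*126) = -99494/(-68 + 2142) = -99494/2074 = -99494*1/2074 = -49747/1037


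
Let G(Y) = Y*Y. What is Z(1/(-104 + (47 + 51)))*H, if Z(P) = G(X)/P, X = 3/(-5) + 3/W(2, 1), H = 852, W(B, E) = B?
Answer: -103518/25 ≈ -4140.7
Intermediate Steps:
X = 9/10 (X = 3/(-5) + 3/2 = 3*(-1/5) + 3*(1/2) = -3/5 + 3/2 = 9/10 ≈ 0.90000)
G(Y) = Y**2
Z(P) = 81/(100*P) (Z(P) = (9/10)**2/P = 81/(100*P))
Z(1/(-104 + (47 + 51)))*H = (81/(100*(1/(-104 + (47 + 51)))))*852 = (81/(100*(1/(-104 + 98))))*852 = (81/(100*(1/(-6))))*852 = (81/(100*(-1/6)))*852 = ((81/100)*(-6))*852 = -243/50*852 = -103518/25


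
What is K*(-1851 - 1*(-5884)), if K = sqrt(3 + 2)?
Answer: 4033*sqrt(5) ≈ 9018.1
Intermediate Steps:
K = sqrt(5) ≈ 2.2361
K*(-1851 - 1*(-5884)) = sqrt(5)*(-1851 - 1*(-5884)) = sqrt(5)*(-1851 + 5884) = sqrt(5)*4033 = 4033*sqrt(5)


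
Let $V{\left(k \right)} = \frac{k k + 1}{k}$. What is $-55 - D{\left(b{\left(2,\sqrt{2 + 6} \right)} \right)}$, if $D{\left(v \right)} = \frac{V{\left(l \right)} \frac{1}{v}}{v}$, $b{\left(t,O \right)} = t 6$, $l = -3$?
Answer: $- \frac{11875}{216} \approx -54.977$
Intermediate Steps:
$b{\left(t,O \right)} = 6 t$
$V{\left(k \right)} = \frac{1 + k^{2}}{k}$ ($V{\left(k \right)} = \frac{k^{2} + 1}{k} = \frac{1 + k^{2}}{k}$)
$D{\left(v \right)} = - \frac{10}{3 v^{2}}$ ($D{\left(v \right)} = \frac{\left(-3 + \frac{1}{-3}\right) \frac{1}{v}}{v} = \frac{\left(-3 - \frac{1}{3}\right) \frac{1}{v}}{v} = \frac{\left(- \frac{10}{3}\right) \frac{1}{v}}{v} = - \frac{10}{3 v^{2}}$)
$-55 - D{\left(b{\left(2,\sqrt{2 + 6} \right)} \right)} = -55 - - \frac{10}{3 \cdot 144} = -55 - \left(- \frac{10}{3}\right) \frac{1}{144} = -55 - - \frac{5}{216} = -55 + \frac{5}{216} = - \frac{11875}{216}$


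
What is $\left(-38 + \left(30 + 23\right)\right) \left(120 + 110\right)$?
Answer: $3450$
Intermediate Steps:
$\left(-38 + \left(30 + 23\right)\right) \left(120 + 110\right) = \left(-38 + 53\right) 230 = 15 \cdot 230 = 3450$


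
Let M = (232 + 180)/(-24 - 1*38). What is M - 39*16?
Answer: -19550/31 ≈ -630.65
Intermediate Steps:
M = -206/31 (M = 412/(-24 - 38) = 412/(-62) = 412*(-1/62) = -206/31 ≈ -6.6452)
M - 39*16 = -206/31 - 39*16 = -206/31 - 624 = -19550/31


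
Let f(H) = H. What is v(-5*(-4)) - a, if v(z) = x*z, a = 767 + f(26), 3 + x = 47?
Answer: 87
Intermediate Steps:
x = 44 (x = -3 + 47 = 44)
a = 793 (a = 767 + 26 = 793)
v(z) = 44*z
v(-5*(-4)) - a = 44*(-5*(-4)) - 1*793 = 44*20 - 793 = 880 - 793 = 87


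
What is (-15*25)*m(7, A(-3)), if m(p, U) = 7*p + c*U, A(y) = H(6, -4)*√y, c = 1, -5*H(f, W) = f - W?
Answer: -18375 + 750*I*√3 ≈ -18375.0 + 1299.0*I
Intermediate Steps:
H(f, W) = -f/5 + W/5 (H(f, W) = -(f - W)/5 = -f/5 + W/5)
A(y) = -2*√y (A(y) = (-⅕*6 + (⅕)*(-4))*√y = (-6/5 - ⅘)*√y = -2*√y)
m(p, U) = U + 7*p (m(p, U) = 7*p + 1*U = 7*p + U = U + 7*p)
(-15*25)*m(7, A(-3)) = (-15*25)*(-2*I*√3 + 7*7) = -375*(-2*I*√3 + 49) = -375*(49 - 2*I*√3) = -18375 + 750*I*√3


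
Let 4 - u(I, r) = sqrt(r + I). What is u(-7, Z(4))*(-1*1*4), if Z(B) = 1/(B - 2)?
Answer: -16 + 2*I*sqrt(26) ≈ -16.0 + 10.198*I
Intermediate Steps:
Z(B) = 1/(-2 + B)
u(I, r) = 4 - sqrt(I + r) (u(I, r) = 4 - sqrt(r + I) = 4 - sqrt(I + r))
u(-7, Z(4))*(-1*1*4) = (4 - sqrt(-7 + 1/(-2 + 4)))*(-1*1*4) = (4 - sqrt(-7 + 1/2))*(-1*4) = (4 - sqrt(-7 + 1/2))*(-4) = (4 - sqrt(-13/2))*(-4) = (4 - I*sqrt(26)/2)*(-4) = -16 + 2*I*sqrt(26)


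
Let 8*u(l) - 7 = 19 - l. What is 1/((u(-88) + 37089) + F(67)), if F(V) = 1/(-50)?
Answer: 100/3710323 ≈ 2.6952e-5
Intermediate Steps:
u(l) = 13/4 - l/8 (u(l) = 7/8 + (19 - l)/8 = 7/8 + (19/8 - l/8) = 13/4 - l/8)
F(V) = -1/50
1/((u(-88) + 37089) + F(67)) = 1/(((13/4 - ⅛*(-88)) + 37089) - 1/50) = 1/(((13/4 + 11) + 37089) - 1/50) = 1/((57/4 + 37089) - 1/50) = 1/(148413/4 - 1/50) = 1/(3710323/100) = 100/3710323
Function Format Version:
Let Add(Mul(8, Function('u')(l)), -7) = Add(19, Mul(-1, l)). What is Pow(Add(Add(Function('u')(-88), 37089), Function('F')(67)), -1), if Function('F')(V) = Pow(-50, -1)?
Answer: Rational(100, 3710323) ≈ 2.6952e-5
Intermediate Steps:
Function('u')(l) = Add(Rational(13, 4), Mul(Rational(-1, 8), l)) (Function('u')(l) = Add(Rational(7, 8), Mul(Rational(1, 8), Add(19, Mul(-1, l)))) = Add(Rational(7, 8), Add(Rational(19, 8), Mul(Rational(-1, 8), l))) = Add(Rational(13, 4), Mul(Rational(-1, 8), l)))
Function('F')(V) = Rational(-1, 50)
Pow(Add(Add(Function('u')(-88), 37089), Function('F')(67)), -1) = Pow(Add(Add(Add(Rational(13, 4), Mul(Rational(-1, 8), -88)), 37089), Rational(-1, 50)), -1) = Pow(Add(Add(Add(Rational(13, 4), 11), 37089), Rational(-1, 50)), -1) = Pow(Add(Add(Rational(57, 4), 37089), Rational(-1, 50)), -1) = Pow(Add(Rational(148413, 4), Rational(-1, 50)), -1) = Pow(Rational(3710323, 100), -1) = Rational(100, 3710323)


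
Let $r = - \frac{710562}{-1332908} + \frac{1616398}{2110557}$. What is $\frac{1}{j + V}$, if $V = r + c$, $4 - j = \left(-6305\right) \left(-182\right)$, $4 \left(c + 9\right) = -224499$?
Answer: $- \frac{2813178309756}{3386049583268705983} \approx -8.3081 \cdot 10^{-7}$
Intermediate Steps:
$r = \frac{1827095714209}{1406589154878}$ ($r = \left(-710562\right) \left(- \frac{1}{1332908}\right) + 1616398 \cdot \frac{1}{2110557} = \frac{355281}{666454} + \frac{1616398}{2110557} = \frac{1827095714209}{1406589154878} \approx 1.299$)
$c = - \frac{224535}{4}$ ($c = -9 + \frac{1}{4} \left(-224499\right) = -9 - \frac{224499}{4} = - \frac{224535}{4} \approx -56134.0$)
$j = -1147506$ ($j = 4 - \left(-6305\right) \left(-182\right) = 4 - 1147510 = -1147506$)
$V = - \frac{157910593753837447}{2813178309756}$ ($V = \frac{1827095714209}{1406589154878} - \frac{224535}{4} = - \frac{157910593753837447}{2813178309756} \approx -56132.0$)
$\frac{1}{j + V} = \frac{1}{-1147506 - \frac{157910593753837447}{2813178309756}} = \frac{1}{- \frac{3386049583268705983}{2813178309756}} = - \frac{2813178309756}{3386049583268705983}$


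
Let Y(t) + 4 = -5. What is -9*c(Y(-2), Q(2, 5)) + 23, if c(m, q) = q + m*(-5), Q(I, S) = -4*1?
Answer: -346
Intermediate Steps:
Y(t) = -9 (Y(t) = -4 - 5 = -9)
Q(I, S) = -4
c(m, q) = q - 5*m
-9*c(Y(-2), Q(2, 5)) + 23 = -9*(-4 - 5*(-9)) + 23 = -9*(-4 + 45) + 23 = -9*41 + 23 = -369 + 23 = -346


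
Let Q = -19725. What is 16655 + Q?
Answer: -3070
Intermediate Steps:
16655 + Q = 16655 - 19725 = -3070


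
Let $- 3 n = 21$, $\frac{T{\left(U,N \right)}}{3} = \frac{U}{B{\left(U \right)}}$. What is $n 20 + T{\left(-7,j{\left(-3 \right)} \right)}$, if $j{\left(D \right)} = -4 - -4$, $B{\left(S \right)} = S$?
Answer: $-137$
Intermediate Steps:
$j{\left(D \right)} = 0$ ($j{\left(D \right)} = -4 + 4 = 0$)
$T{\left(U,N \right)} = 3$ ($T{\left(U,N \right)} = 3 \frac{U}{U} = 3 \cdot 1 = 3$)
$n = -7$ ($n = \left(- \frac{1}{3}\right) 21 = -7$)
$n 20 + T{\left(-7,j{\left(-3 \right)} \right)} = \left(-7\right) 20 + 3 = -140 + 3 = -137$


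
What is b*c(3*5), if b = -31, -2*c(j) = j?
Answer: 465/2 ≈ 232.50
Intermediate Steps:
c(j) = -j/2
b*c(3*5) = -(-31)*3*5/2 = -(-31)*15/2 = -31*(-15/2) = 465/2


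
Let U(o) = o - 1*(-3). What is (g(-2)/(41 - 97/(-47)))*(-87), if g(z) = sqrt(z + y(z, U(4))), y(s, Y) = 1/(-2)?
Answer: -4089*I*sqrt(10)/4048 ≈ -3.1943*I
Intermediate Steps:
U(o) = 3 + o (U(o) = o + 3 = 3 + o)
y(s, Y) = -1/2
g(z) = sqrt(-1/2 + z) (g(z) = sqrt(z - 1/2) = sqrt(-1/2 + z))
(g(-2)/(41 - 97/(-47)))*(-87) = ((sqrt(-2 + 4*(-2))/2)/(41 - 97/(-47)))*(-87) = ((sqrt(-2 - 8)/2)/(41 - 97*(-1/47)))*(-87) = ((sqrt(-10)/2)/(41 + 97/47))*(-87) = (((I*sqrt(10))/2)/(2024/47))*(-87) = ((I*sqrt(10)/2)*(47/2024))*(-87) = (47*I*sqrt(10)/4048)*(-87) = -4089*I*sqrt(10)/4048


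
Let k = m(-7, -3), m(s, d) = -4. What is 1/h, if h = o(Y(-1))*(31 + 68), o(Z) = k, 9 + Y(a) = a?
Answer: -1/396 ≈ -0.0025253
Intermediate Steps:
Y(a) = -9 + a
k = -4
o(Z) = -4
h = -396 (h = -4*(31 + 68) = -4*99 = -396)
1/h = 1/(-396) = -1/396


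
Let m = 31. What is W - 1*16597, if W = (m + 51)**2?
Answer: -9873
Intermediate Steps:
W = 6724 (W = (31 + 51)**2 = 82**2 = 6724)
W - 1*16597 = 6724 - 1*16597 = 6724 - 16597 = -9873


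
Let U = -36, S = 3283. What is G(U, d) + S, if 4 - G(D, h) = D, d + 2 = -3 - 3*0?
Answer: 3323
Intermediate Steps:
d = -5 (d = -2 + (-3 - 3*0) = -2 + (-3 + 0) = -2 - 3 = -5)
G(D, h) = 4 - D
G(U, d) + S = (4 - 1*(-36)) + 3283 = (4 + 36) + 3283 = 40 + 3283 = 3323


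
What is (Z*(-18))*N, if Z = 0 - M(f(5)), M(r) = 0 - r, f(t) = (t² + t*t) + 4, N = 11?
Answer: -10692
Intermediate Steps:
f(t) = 4 + 2*t² (f(t) = (t² + t²) + 4 = 2*t² + 4 = 4 + 2*t²)
M(r) = -r
Z = 54 (Z = 0 - (-1)*(4 + 2*5²) = 0 - (-1)*(4 + 2*25) = 0 - (-1)*(4 + 50) = 0 - (-1)*54 = 0 - 1*(-54) = 0 + 54 = 54)
(Z*(-18))*N = (54*(-18))*11 = -972*11 = -10692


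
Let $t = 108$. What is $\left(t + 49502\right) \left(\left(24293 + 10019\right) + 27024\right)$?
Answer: $3042878960$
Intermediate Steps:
$\left(t + 49502\right) \left(\left(24293 + 10019\right) + 27024\right) = \left(108 + 49502\right) \left(\left(24293 + 10019\right) + 27024\right) = 49610 \left(34312 + 27024\right) = 49610 \cdot 61336 = 3042878960$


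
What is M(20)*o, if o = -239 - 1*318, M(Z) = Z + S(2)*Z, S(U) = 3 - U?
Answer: -22280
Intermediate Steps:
M(Z) = 2*Z (M(Z) = Z + (3 - 1*2)*Z = Z + (3 - 2)*Z = Z + 1*Z = Z + Z = 2*Z)
o = -557 (o = -239 - 318 = -557)
M(20)*o = (2*20)*(-557) = 40*(-557) = -22280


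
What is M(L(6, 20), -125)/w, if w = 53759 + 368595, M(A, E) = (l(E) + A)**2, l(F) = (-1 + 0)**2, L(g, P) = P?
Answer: 441/422354 ≈ 0.0010441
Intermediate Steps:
l(F) = 1 (l(F) = (-1)**2 = 1)
M(A, E) = (1 + A)**2
w = 422354
M(L(6, 20), -125)/w = (1 + 20)**2/422354 = 21**2*(1/422354) = 441*(1/422354) = 441/422354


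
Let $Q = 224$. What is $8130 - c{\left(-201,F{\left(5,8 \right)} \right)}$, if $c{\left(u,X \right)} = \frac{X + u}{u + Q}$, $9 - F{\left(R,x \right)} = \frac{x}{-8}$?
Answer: $\frac{187181}{23} \approx 8138.3$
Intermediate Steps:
$F{\left(R,x \right)} = 9 + \frac{x}{8}$ ($F{\left(R,x \right)} = 9 - \frac{x}{-8} = 9 - x \left(- \frac{1}{8}\right) = 9 - - \frac{x}{8} = 9 + \frac{x}{8}$)
$c{\left(u,X \right)} = \frac{X + u}{224 + u}$ ($c{\left(u,X \right)} = \frac{X + u}{u + 224} = \frac{X + u}{224 + u}$)
$8130 - c{\left(-201,F{\left(5,8 \right)} \right)} = 8130 - \frac{\left(9 + \frac{1}{8} \cdot 8\right) - 201}{224 - 201} = 8130 - \frac{\left(9 + 1\right) - 201}{23} = 8130 - \frac{10 - 201}{23} = 8130 - \frac{1}{23} \left(-191\right) = 8130 - - \frac{191}{23} = 8130 + \frac{191}{23} = \frac{187181}{23}$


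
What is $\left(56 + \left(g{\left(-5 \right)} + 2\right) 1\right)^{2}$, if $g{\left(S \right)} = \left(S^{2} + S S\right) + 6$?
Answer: $12996$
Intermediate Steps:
$g{\left(S \right)} = 6 + 2 S^{2}$ ($g{\left(S \right)} = \left(S^{2} + S^{2}\right) + 6 = 2 S^{2} + 6 = 6 + 2 S^{2}$)
$\left(56 + \left(g{\left(-5 \right)} + 2\right) 1\right)^{2} = \left(56 + \left(\left(6 + 2 \left(-5\right)^{2}\right) + 2\right) 1\right)^{2} = \left(56 + \left(\left(6 + 2 \cdot 25\right) + 2\right) 1\right)^{2} = \left(56 + \left(\left(6 + 50\right) + 2\right) 1\right)^{2} = \left(56 + \left(56 + 2\right) 1\right)^{2} = \left(56 + 58 \cdot 1\right)^{2} = \left(56 + 58\right)^{2} = 114^{2} = 12996$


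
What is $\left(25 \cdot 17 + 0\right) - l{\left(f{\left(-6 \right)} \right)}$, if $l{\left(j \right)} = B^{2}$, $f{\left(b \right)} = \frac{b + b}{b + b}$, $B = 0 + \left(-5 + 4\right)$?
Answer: $424$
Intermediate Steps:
$B = -1$ ($B = 0 - 1 = -1$)
$f{\left(b \right)} = 1$ ($f{\left(b \right)} = \frac{2 b}{2 b} = 2 b \frac{1}{2 b} = 1$)
$l{\left(j \right)} = 1$ ($l{\left(j \right)} = \left(-1\right)^{2} = 1$)
$\left(25 \cdot 17 + 0\right) - l{\left(f{\left(-6 \right)} \right)} = \left(25 \cdot 17 + 0\right) - 1 = \left(425 + 0\right) - 1 = 425 - 1 = 424$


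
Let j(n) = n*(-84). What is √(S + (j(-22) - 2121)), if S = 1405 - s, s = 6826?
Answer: I*√5694 ≈ 75.459*I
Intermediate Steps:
j(n) = -84*n
S = -5421 (S = 1405 - 1*6826 = 1405 - 6826 = -5421)
√(S + (j(-22) - 2121)) = √(-5421 + (-84*(-22) - 2121)) = √(-5421 + (1848 - 2121)) = √(-5421 - 273) = √(-5694) = I*√5694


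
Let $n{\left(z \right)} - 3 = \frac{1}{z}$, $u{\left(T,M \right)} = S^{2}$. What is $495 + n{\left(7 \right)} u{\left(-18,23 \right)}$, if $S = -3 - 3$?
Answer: $\frac{4257}{7} \approx 608.14$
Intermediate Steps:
$S = -6$ ($S = -3 - 3 = -6$)
$u{\left(T,M \right)} = 36$ ($u{\left(T,M \right)} = \left(-6\right)^{2} = 36$)
$n{\left(z \right)} = 3 + \frac{1}{z}$
$495 + n{\left(7 \right)} u{\left(-18,23 \right)} = 495 + \left(3 + \frac{1}{7}\right) 36 = 495 + \frac{22}{7} \cdot 36 = 495 + \frac{792}{7} = \frac{4257}{7}$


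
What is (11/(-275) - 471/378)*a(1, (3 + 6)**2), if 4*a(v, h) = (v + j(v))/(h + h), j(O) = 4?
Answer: -4051/408240 ≈ -0.0099231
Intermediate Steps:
a(v, h) = (4 + v)/(8*h) (a(v, h) = ((v + 4)/(h + h))/4 = ((4 + v)/((2*h)))/4 = ((4 + v)*(1/(2*h)))/4 = ((4 + v)/(2*h))/4 = (4 + v)/(8*h))
(11/(-275) - 471/378)*a(1, (3 + 6)**2) = (11/(-275) - 471/378)*((4 + 1)/(8*((3 + 6)**2))) = (11*(-1/275) - 471*1/378)*((1/8)*5/9**2) = (-1/25 - 157/126)*((1/8)*5/81) = -4051*5/(25200*81) = -4051/3150*5/648 = -4051/408240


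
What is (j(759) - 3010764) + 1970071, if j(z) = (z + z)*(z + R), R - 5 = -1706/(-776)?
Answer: 23744873/194 ≈ 1.2240e+5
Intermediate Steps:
R = 2793/388 (R = 5 - 1706/(-776) = 5 - 1706*(-1/776) = 5 + 853/388 = 2793/388 ≈ 7.1985)
j(z) = 2*z*(2793/388 + z) (j(z) = (z + z)*(z + 2793/388) = (2*z)*(2793/388 + z) = 2*z*(2793/388 + z))
(j(759) - 3010764) + 1970071 = ((1/194)*759*(2793 + 388*759) - 3010764) + 1970071 = ((1/194)*759*(2793 + 294492) - 3010764) + 1970071 = ((1/194)*759*297285 - 3010764) + 1970071 = (225639315/194 - 3010764) + 1970071 = -358448901/194 + 1970071 = 23744873/194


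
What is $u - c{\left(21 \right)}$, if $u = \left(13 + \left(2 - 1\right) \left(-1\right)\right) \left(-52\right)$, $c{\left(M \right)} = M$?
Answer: $-645$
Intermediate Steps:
$u = -624$ ($u = \left(13 + 1 \left(-1\right)\right) \left(-52\right) = \left(13 - 1\right) \left(-52\right) = 12 \left(-52\right) = -624$)
$u - c{\left(21 \right)} = -624 - 21 = -645$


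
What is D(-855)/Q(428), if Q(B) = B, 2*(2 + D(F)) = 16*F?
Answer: -3421/214 ≈ -15.986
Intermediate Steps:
D(F) = -2 + 8*F (D(F) = -2 + (16*F)/2 = -2 + 8*F)
D(-855)/Q(428) = (-2 + 8*(-855))/428 = (-2 - 6840)*(1/428) = -6842*1/428 = -3421/214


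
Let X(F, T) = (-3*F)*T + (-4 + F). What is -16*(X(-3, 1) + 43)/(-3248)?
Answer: 45/203 ≈ 0.22167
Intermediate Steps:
X(F, T) = -4 + F - 3*F*T (X(F, T) = -3*F*T + (-4 + F) = -4 + F - 3*F*T)
-16*(X(-3, 1) + 43)/(-3248) = -16*((-4 - 3 - 3*(-3)*1) + 43)/(-3248) = -16*((-4 - 3 + 9) + 43)*(-1/3248) = -16*(2 + 43)*(-1/3248) = -16*45*(-1/3248) = -720*(-1/3248) = 45/203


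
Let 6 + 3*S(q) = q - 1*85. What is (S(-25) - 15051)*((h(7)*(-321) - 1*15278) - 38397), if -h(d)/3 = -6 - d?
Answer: 2996536186/3 ≈ 9.9885e+8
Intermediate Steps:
h(d) = 18 + 3*d (h(d) = -3*(-6 - d) = 18 + 3*d)
S(q) = -91/3 + q/3 (S(q) = -2 + (q - 1*85)/3 = -2 + (q - 85)/3 = -2 + (-85 + q)/3 = -2 + (-85/3 + q/3) = -91/3 + q/3)
(S(-25) - 15051)*((h(7)*(-321) - 1*15278) - 38397) = ((-91/3 + (⅓)*(-25)) - 15051)*(((18 + 3*7)*(-321) - 1*15278) - 38397) = ((-91/3 - 25/3) - 15051)*(((18 + 21)*(-321) - 15278) - 38397) = (-116/3 - 15051)*((39*(-321) - 15278) - 38397) = -45269*((-12519 - 15278) - 38397)/3 = -45269*(-27797 - 38397)/3 = -45269/3*(-66194) = 2996536186/3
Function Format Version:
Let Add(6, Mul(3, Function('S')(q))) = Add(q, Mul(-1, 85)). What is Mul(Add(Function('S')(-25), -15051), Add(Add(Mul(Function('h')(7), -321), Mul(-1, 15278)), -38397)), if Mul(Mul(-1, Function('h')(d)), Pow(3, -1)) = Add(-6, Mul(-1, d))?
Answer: Rational(2996536186, 3) ≈ 9.9885e+8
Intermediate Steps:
Function('h')(d) = Add(18, Mul(3, d)) (Function('h')(d) = Mul(-3, Add(-6, Mul(-1, d))) = Add(18, Mul(3, d)))
Function('S')(q) = Add(Rational(-91, 3), Mul(Rational(1, 3), q)) (Function('S')(q) = Add(-2, Mul(Rational(1, 3), Add(q, Mul(-1, 85)))) = Add(-2, Mul(Rational(1, 3), Add(q, -85))) = Add(-2, Mul(Rational(1, 3), Add(-85, q))) = Add(-2, Add(Rational(-85, 3), Mul(Rational(1, 3), q))) = Add(Rational(-91, 3), Mul(Rational(1, 3), q)))
Mul(Add(Function('S')(-25), -15051), Add(Add(Mul(Function('h')(7), -321), Mul(-1, 15278)), -38397)) = Mul(Add(Add(Rational(-91, 3), Mul(Rational(1, 3), -25)), -15051), Add(Add(Mul(Add(18, Mul(3, 7)), -321), Mul(-1, 15278)), -38397)) = Mul(Add(Add(Rational(-91, 3), Rational(-25, 3)), -15051), Add(Add(Mul(Add(18, 21), -321), -15278), -38397)) = Mul(Add(Rational(-116, 3), -15051), Add(Add(Mul(39, -321), -15278), -38397)) = Mul(Rational(-45269, 3), Add(Add(-12519, -15278), -38397)) = Mul(Rational(-45269, 3), Add(-27797, -38397)) = Mul(Rational(-45269, 3), -66194) = Rational(2996536186, 3)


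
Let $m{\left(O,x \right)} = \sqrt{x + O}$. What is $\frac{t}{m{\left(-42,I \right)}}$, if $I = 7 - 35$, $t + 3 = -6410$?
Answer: $\frac{6413 i \sqrt{70}}{70} \approx 766.5 i$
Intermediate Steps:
$t = -6413$ ($t = -3 - 6410 = -6413$)
$I = -28$ ($I = 7 - 35 = -28$)
$m{\left(O,x \right)} = \sqrt{O + x}$
$\frac{t}{m{\left(-42,I \right)}} = - \frac{6413}{\sqrt{-42 - 28}} = - \frac{6413}{\sqrt{-70}} = - \frac{6413}{i \sqrt{70}} = - 6413 \left(- \frac{i \sqrt{70}}{70}\right) = \frac{6413 i \sqrt{70}}{70}$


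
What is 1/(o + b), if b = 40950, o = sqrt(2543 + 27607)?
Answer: 91/3726383 - sqrt(134)/111791490 ≈ 2.4317e-5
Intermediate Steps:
o = 15*sqrt(134) (o = sqrt(30150) = 15*sqrt(134) ≈ 173.64)
1/(o + b) = 1/(15*sqrt(134) + 40950) = 1/(40950 + 15*sqrt(134))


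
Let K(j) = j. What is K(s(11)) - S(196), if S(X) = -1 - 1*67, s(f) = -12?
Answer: 56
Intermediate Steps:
S(X) = -68 (S(X) = -1 - 67 = -68)
K(s(11)) - S(196) = -12 - 1*(-68) = -12 + 68 = 56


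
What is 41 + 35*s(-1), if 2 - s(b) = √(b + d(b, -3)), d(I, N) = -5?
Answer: 111 - 35*I*√6 ≈ 111.0 - 85.732*I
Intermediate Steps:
s(b) = 2 - √(-5 + b) (s(b) = 2 - √(b - 5) = 2 - √(-5 + b))
41 + 35*s(-1) = 41 + 35*(2 - √(-5 - 1)) = 41 + 35*(2 - √(-6)) = 41 + 35*(2 - I*√6) = 41 + (70 - 35*I*√6) = 111 - 35*I*√6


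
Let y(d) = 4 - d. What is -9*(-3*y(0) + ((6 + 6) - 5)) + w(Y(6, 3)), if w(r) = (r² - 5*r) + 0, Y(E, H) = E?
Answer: 51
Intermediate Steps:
w(r) = r² - 5*r
-9*(-3*y(0) + ((6 + 6) - 5)) + w(Y(6, 3)) = -9*(-3*(4 - 1*0) + ((6 + 6) - 5)) + 6*(-5 + 6) = -9*(-3*(4 + 0) + (12 - 5)) + 6*1 = -9*(-3*4 + 7) + 6 = -9*(-12 + 7) + 6 = -9*(-5) + 6 = 45 + 6 = 51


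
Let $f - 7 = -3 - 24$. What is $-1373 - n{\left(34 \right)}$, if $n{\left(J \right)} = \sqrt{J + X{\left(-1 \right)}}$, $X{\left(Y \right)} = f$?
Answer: $-1373 - \sqrt{14} \approx -1376.7$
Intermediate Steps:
$f = -20$ ($f = 7 - 27 = -20$)
$X{\left(Y \right)} = -20$
$n{\left(J \right)} = \sqrt{-20 + J}$ ($n{\left(J \right)} = \sqrt{J - 20} = \sqrt{-20 + J}$)
$-1373 - n{\left(34 \right)} = -1373 - \sqrt{-20 + 34} = -1373 - \sqrt{14}$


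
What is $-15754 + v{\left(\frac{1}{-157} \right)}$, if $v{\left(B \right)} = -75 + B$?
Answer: $- \frac{2485154}{157} \approx -15829.0$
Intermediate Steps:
$-15754 + v{\left(\frac{1}{-157} \right)} = -15754 - \left(75 - \frac{1}{-157}\right) = -15754 - \frac{11776}{157} = - \frac{2485154}{157}$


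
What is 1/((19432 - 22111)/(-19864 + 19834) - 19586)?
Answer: -10/194967 ≈ -5.1291e-5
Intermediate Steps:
1/((19432 - 22111)/(-19864 + 19834) - 19586) = 1/(-2679/(-30) - 19586) = 1/(-2679*(-1/30) - 19586) = 1/(893/10 - 19586) = 1/(-194967/10) = -10/194967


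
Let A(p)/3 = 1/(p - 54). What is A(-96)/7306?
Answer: -1/365300 ≈ -2.7375e-6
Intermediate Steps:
A(p) = 3/(-54 + p) (A(p) = 3/(p - 54) = 3/(-54 + p))
A(-96)/7306 = (3/(-54 - 96))/7306 = (3/(-150))*(1/7306) = (3*(-1/150))*(1/7306) = -1/50*1/7306 = -1/365300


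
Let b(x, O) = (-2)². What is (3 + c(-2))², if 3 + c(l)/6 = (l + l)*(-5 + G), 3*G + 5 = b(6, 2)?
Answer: 12769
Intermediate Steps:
b(x, O) = 4
G = -⅓ (G = -5/3 + (⅓)*4 = -5/3 + 4/3 = -⅓ ≈ -0.33333)
c(l) = -18 - 64*l (c(l) = -18 + 6*((l + l)*(-5 - ⅓)) = -18 + 6*((2*l)*(-16/3)) = -18 + 6*(-32*l/3) = -18 - 64*l)
(3 + c(-2))² = (3 + (-18 - 64*(-2)))² = (3 + (-18 + 128))² = (3 + 110)² = 113² = 12769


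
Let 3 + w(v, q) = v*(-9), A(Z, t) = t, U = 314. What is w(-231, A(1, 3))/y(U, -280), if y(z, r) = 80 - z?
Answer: -346/39 ≈ -8.8718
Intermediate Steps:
w(v, q) = -3 - 9*v (w(v, q) = -3 + v*(-9) = -3 - 9*v)
w(-231, A(1, 3))/y(U, -280) = (-3 - 9*(-231))/(80 - 1*314) = (-3 + 2079)/(80 - 314) = 2076/(-234) = 2076*(-1/234) = -346/39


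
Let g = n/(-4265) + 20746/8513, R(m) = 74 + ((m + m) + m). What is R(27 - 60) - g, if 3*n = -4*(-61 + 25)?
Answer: -995771691/36307945 ≈ -27.426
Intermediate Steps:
n = 48 (n = (-4*(-61 + 25))/3 = (-4*(-36))/3 = (⅓)*144 = 48)
R(m) = 74 + 3*m (R(m) = 74 + (2*m + m) = 74 + 3*m)
g = 88073066/36307945 (g = 48/(-4265) + 20746/8513 = 48*(-1/4265) + 20746*(1/8513) = -48/4265 + 20746/8513 = 88073066/36307945 ≈ 2.4257)
R(27 - 60) - g = (74 + 3*(27 - 60)) - 1*88073066/36307945 = (74 + 3*(-33)) - 88073066/36307945 = (74 - 99) - 88073066/36307945 = -25 - 88073066/36307945 = -995771691/36307945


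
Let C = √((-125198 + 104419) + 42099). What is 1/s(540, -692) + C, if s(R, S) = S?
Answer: -1/692 + 2*√5330 ≈ 146.01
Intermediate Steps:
C = 2*√5330 (C = √(-20779 + 42099) = √21320 = 2*√5330 ≈ 146.01)
1/s(540, -692) + C = 1/(-692) + 2*√5330 = -1/692 + 2*√5330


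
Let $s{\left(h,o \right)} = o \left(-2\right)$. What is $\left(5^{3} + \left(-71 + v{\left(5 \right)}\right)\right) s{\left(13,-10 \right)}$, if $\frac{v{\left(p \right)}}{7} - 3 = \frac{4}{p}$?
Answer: $1612$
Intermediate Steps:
$s{\left(h,o \right)} = - 2 o$
$v{\left(p \right)} = 21 + \frac{28}{p}$ ($v{\left(p \right)} = 21 + 7 \frac{4}{p} = 21 + \frac{28}{p}$)
$\left(5^{3} + \left(-71 + v{\left(5 \right)}\right)\right) s{\left(13,-10 \right)} = \left(5^{3} - \left(50 - \frac{28}{5}\right)\right) \left(\left(-2\right) \left(-10\right)\right) = \left(125 + \left(-71 + \left(21 + 28 \cdot \frac{1}{5}\right)\right)\right) 20 = \left(125 + \left(-71 + \left(21 + \frac{28}{5}\right)\right)\right) 20 = \left(125 + \left(-71 + \frac{133}{5}\right)\right) 20 = \left(125 - \frac{222}{5}\right) 20 = \frac{403}{5} \cdot 20 = 1612$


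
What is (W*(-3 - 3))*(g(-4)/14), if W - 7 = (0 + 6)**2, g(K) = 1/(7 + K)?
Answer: -43/7 ≈ -6.1429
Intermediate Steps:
W = 43 (W = 7 + (0 + 6)**2 = 7 + 6**2 = 7 + 36 = 43)
(W*(-3 - 3))*(g(-4)/14) = (43*(-3 - 3))*(1/((7 - 4)*14)) = (43*(-6))*((1/14)/3) = -86/14 = -258*1/42 = -43/7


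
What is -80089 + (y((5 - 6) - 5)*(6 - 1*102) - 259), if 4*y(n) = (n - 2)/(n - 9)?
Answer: -401804/5 ≈ -80361.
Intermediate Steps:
y(n) = (-2 + n)/(4*(-9 + n)) (y(n) = ((n - 2)/(n - 9))/4 = ((-2 + n)/(-9 + n))/4 = (-2 + n)/(4*(-9 + n)))
-80089 + (y((5 - 6) - 5)*(6 - 1*102) - 259) = -80089 + (((-2 + ((5 - 6) - 5))/(4*(-9 + ((5 - 6) - 5))))*(6 - 1*102) - 259) = -80089 + (((-2 + (-1 - 5))/(4*(-9 + (-1 - 5))))*(6 - 102) - 259) = -80089 + (((-2 - 6)/(4*(-9 - 6)))*(-96) - 259) = -80089 + (((¼)*(-8)/(-15))*(-96) - 259) = -80089 + (((¼)*(-1/15)*(-8))*(-96) - 259) = -80089 + ((2/15)*(-96) - 259) = -80089 + (-64/5 - 259) = -80089 - 1359/5 = -401804/5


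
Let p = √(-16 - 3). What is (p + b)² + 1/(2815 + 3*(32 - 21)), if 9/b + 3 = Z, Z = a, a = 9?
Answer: -47703/2848 + 3*I*√19 ≈ -16.75 + 13.077*I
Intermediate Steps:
Z = 9
p = I*√19 (p = √(-19) = I*√19 ≈ 4.3589*I)
b = 3/2 (b = 9/(-3 + 9) = 9/6 = 9*(⅙) = 3/2 ≈ 1.5000)
(p + b)² + 1/(2815 + 3*(32 - 21)) = (I*√19 + 3/2)² + 1/(2815 + 3*(32 - 21)) = (3/2 + I*√19)² + 1/(2815 + 3*11) = (3/2 + I*√19)² + 1/(2815 + 33) = (3/2 + I*√19)² + 1/2848 = 1/2848 + (3/2 + I*√19)²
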